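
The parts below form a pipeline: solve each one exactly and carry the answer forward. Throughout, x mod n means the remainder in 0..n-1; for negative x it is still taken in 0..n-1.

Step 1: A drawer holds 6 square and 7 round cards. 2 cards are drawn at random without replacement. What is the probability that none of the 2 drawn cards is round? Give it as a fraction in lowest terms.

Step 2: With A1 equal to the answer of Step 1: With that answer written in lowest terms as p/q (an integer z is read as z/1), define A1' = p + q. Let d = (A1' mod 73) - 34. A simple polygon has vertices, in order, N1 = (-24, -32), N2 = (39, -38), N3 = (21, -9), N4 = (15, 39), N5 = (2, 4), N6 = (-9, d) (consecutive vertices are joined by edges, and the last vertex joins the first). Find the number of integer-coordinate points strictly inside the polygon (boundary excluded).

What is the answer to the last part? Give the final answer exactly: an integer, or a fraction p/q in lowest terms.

Step 1: total draws C(13,2) = 78; favorable C(6,2) = 15; P = 5/26; answer 5/26
Step 2: A1 = 5/26; threaded value p + q = 31; d = -3; cross terms: (-24*-38 - 39*-32)=2160, (39*-9 - 21*-38)=447, (21*39 - 15*-9)=954, (15*4 - 2*39)=-18, (2*-3 - -9*4)=30, (-9*-32 - -24*-3)=216; twice the area = |3789| = 3789; area = 3789/2; boundary points = 3 + 1 + 6 + 1 + 1 + 1 = 13; strictly interior points = area - boundary/2 + 1 = 1889; answer 1889

1889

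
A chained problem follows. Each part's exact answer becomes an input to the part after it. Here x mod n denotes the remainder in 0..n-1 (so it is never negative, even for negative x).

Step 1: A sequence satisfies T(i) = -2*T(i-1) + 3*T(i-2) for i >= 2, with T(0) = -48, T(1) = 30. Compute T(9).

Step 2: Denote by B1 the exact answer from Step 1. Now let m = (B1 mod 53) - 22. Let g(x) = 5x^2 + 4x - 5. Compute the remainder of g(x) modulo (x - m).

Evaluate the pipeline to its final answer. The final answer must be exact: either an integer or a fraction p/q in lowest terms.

Step 1: T(2) = -2*(30) + 3*(-48) = -204; iterating: T(2)=-204, T(3)=498, T(4)=-1608, T(5)=4710, T(6)=-14244, T(7)=42618, T(8)=-127968, T(9)=383790; answer 383790
Step 2: B1 = 383790; m = -5; remainder = value at the root: 5*(-5)^2 + 4*(-5)^1 - 5 = (125) + (-20) + (-5) = 100; answer 100

100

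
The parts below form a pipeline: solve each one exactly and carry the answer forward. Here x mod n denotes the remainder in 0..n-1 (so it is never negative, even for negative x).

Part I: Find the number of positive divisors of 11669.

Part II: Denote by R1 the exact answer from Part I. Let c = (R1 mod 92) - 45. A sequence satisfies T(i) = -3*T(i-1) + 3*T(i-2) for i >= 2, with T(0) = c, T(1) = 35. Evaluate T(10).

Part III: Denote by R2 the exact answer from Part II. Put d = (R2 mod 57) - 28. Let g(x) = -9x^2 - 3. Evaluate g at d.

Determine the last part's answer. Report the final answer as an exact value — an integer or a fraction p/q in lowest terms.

Part I: 11669 = 7 * 1667; number of divisors = (1+1) * (1+1) = 4; answer 4
Part II: R1 = 4; c = -41; T(2) = -3*(35) + 3*(-41) = -228; iterating: T(2)=-228, T(3)=789, T(4)=-3051, T(5)=11520, T(6)=-43713, T(7)=165699, T(8)=-628236, T(9)=2381805, T(10)=-9030123; answer -9030123
Part III: R2 = -9030123; d = 17; -9*(17)^2 - 3 = (-2601) + (-3) = -2604; answer -2604

-2604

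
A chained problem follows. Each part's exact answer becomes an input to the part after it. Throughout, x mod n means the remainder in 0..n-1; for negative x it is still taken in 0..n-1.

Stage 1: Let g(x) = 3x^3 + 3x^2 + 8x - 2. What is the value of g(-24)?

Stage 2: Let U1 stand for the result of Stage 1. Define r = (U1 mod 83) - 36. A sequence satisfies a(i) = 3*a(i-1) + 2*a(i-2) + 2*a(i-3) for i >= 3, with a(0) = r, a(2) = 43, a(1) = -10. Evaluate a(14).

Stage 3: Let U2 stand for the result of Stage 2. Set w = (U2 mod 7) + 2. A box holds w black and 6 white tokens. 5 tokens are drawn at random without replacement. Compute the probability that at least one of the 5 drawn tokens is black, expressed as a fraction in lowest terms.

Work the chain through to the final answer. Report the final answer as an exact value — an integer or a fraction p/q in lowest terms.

Stage 1: 3*(-24)^3 + 3*(-24)^2 + 8*(-24)^1 - 2 = (-41472) + (1728) + (-192) + (-2) = -39938; answer -39938
Stage 2: U1 = -39938; r = 32; a(3) = 3*(43) + 2*(-10) + 2*(32) = 173; iterating: a(3)=173, a(4)=585, a(5)=2187, a(6)=8077, a(7)=29775, a(8)=109853, a(9)=405263, a(10)=1495045, a(11)=5515367, a(12)=20346717, a(13)=75060975, a(14)=276907093; answer 276907093
Stage 3: U2 = 276907093; w = 3; total draws C(9,5) = 126; complement C(6,5) = 6; favorable 126 - 6 = 120; P = 20/21; answer 20/21

20/21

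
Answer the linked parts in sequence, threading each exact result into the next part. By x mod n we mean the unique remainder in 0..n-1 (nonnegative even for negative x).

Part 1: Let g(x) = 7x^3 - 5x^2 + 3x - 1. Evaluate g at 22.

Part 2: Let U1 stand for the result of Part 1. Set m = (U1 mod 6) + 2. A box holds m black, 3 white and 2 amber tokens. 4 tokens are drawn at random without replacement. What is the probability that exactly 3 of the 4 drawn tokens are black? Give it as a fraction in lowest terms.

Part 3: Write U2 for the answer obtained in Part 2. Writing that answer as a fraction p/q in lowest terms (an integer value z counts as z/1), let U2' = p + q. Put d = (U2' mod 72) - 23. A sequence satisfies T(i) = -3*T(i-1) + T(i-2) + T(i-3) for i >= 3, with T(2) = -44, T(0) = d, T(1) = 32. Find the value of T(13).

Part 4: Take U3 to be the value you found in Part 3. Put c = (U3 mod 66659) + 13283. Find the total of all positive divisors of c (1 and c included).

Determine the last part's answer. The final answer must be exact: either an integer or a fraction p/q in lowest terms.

100048

Part 1: 7*(22)^3 - 5*(22)^2 + 3*(22)^1 - 1 = (74536) + (-2420) + (66) + (-1) = 72181; answer 72181
Part 2: U1 = 72181; m = 3; total draws C(8,4) = 70; favorable C(3,3)*C(5,1) = 5; P = 1/14; answer 1/14
Part 3: U2 = 1/14; threaded value p + q = 15; d = -8; T(3) = -3*(-44) + 1*(32) + 1*(-8) = 156; iterating: T(3)=156, T(4)=-480, T(5)=1552, T(6)=-4980, T(7)=16012, T(8)=-51464, T(9)=165424, T(10)=-531724, T(11)=1709132, T(12)=-5493696, T(13)=17658496; answer 17658496
Part 4: U3 = 17658496; c = 73803; 73803 = 3 * 73 * 337; sigma = (1 + 3) * (1 + 73) * (1 + 337) = 4 * 74 * 338 = 100048; answer 100048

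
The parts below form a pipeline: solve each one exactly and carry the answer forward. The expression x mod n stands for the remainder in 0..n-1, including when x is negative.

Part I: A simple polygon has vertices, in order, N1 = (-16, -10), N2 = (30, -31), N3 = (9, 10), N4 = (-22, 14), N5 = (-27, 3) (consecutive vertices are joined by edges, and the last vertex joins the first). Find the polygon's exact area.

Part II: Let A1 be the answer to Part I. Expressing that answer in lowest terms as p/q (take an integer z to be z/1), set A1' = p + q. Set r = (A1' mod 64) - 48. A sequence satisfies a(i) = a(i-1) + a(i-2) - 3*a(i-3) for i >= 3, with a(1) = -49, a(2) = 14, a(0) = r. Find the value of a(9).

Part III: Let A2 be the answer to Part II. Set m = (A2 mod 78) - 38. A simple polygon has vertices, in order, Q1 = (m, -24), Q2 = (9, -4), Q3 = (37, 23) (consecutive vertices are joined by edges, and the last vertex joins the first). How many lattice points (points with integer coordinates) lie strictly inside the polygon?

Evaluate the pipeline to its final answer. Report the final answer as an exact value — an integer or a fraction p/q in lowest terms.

680

Part I: cross terms: (-16*-31 - 30*-10)=796, (30*10 - 9*-31)=579, (9*14 - -22*10)=346, (-22*3 - -27*14)=312, (-27*-10 - -16*3)=318; twice the area = |2351| = 2351; area = 2351/2; answer 2351/2
Part II: A1 = 2351/2; threaded value p + q = 2353; r = 1; a(3) = 1*(14) + 1*(-49) - 3*(1) = -38; iterating: a(3)=-38, a(4)=123, a(5)=43, a(6)=280, a(7)=-46, a(8)=105, a(9)=-781; answer -781
Part III: A2 = -781; m = 39; cross terms: (39*-4 - 9*-24)=60, (9*23 - 37*-4)=355, (37*-24 - 39*23)=-1785; twice the area = |-1370| = 1370; area = 685; boundary points = 10 + 1 + 1 = 12; strictly interior points = area - boundary/2 + 1 = 680; answer 680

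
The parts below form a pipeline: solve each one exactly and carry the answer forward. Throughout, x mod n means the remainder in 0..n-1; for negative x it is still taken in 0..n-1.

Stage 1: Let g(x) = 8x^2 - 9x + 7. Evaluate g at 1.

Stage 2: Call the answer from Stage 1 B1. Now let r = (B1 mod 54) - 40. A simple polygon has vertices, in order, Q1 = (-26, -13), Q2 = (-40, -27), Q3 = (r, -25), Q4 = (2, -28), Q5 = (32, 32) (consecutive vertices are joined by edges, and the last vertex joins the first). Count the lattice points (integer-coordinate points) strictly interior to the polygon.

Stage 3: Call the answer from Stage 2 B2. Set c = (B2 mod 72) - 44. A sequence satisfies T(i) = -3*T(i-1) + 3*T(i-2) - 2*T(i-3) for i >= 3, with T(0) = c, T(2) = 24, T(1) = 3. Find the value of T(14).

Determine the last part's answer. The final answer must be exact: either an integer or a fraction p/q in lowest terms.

-7353888

Stage 1: 8*(1)^2 - 9*(1)^1 + 7 = (8) + (-9) + (7) = 6; answer 6
Stage 2: B1 = 6; r = -34; cross terms: (-26*-27 - -40*-13)=182, (-40*-25 - -34*-27)=82, (-34*-28 - 2*-25)=1002, (2*32 - 32*-28)=960, (32*-13 - -26*32)=416; twice the area = |2642| = 2642; area = 1321; boundary points = 14 + 2 + 3 + 30 + 1 = 50; strictly interior points = area - boundary/2 + 1 = 1297; answer 1297
Stage 3: B2 = 1297; c = -43; T(3) = -3*(24) + 3*(3) - 2*(-43) = 23; iterating: T(3)=23, T(4)=-3, T(5)=30, T(6)=-145, T(7)=531, T(8)=-2088, T(9)=8147, T(10)=-31767, T(11)=123918, T(12)=-483349, T(13)=1885335, T(14)=-7353888; answer -7353888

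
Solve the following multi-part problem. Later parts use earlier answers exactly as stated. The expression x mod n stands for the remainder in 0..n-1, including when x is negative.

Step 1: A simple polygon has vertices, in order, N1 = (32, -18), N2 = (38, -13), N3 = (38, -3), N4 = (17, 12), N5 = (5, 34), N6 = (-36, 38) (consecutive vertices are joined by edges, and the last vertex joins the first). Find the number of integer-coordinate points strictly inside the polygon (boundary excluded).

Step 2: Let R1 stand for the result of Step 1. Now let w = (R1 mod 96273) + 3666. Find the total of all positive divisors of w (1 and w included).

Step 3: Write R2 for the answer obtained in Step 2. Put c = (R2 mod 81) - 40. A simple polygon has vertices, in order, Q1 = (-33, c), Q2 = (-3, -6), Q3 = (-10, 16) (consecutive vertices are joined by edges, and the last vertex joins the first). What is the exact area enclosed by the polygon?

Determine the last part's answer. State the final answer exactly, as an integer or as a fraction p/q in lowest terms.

365

Step 1: cross terms: (32*-13 - 38*-18)=268, (38*-3 - 38*-13)=380, (38*12 - 17*-3)=507, (17*34 - 5*12)=518, (5*38 - -36*34)=1414, (-36*-18 - 32*38)=-568; twice the area = |2519| = 2519; area = 2519/2; boundary points = 1 + 10 + 3 + 2 + 1 + 4 = 21; strictly interior points = area - boundary/2 + 1 = 1250; answer 1250
Step 2: R1 = 1250; w = 4916; 4916 = 2^2 * 1229; sigma = (1 + 2 + 4) * (1 + 1229) = 7 * 1230 = 8610; answer 8610
Step 3: R2 = 8610; c = -16; cross terms: (-33*-6 - -3*-16)=150, (-3*16 - -10*-6)=-108, (-10*-16 - -33*16)=688; twice the area = |730| = 730; area = 365; answer 365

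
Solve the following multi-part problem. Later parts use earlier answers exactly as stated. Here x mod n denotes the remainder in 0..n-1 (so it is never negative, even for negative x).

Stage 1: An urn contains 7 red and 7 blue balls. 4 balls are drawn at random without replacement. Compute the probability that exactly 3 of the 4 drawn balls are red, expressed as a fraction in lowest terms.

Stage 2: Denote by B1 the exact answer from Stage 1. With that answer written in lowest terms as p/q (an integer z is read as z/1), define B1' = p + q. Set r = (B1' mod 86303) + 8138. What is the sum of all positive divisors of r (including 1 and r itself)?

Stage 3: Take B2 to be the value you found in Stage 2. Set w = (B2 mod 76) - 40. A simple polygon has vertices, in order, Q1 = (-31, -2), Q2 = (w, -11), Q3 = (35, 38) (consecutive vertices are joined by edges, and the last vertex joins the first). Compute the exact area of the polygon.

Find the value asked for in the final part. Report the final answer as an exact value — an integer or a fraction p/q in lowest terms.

1157

Stage 1: total draws C(14,4) = 1001; favorable C(7,3)*C(7,1) = 245; P = 35/143; answer 35/143
Stage 2: B1 = 35/143; threaded value p + q = 178; r = 8316; 8316 = 2^2 * 3^3 * 7 * 11; sigma = (1 + 2 + 4) * (1 + 3 + 9 + 27) * (1 + 7) * (1 + 11) = 7 * 40 * 8 * 12 = 26880; answer 26880
Stage 3: B2 = 26880; w = 12; cross terms: (-31*-11 - 12*-2)=365, (12*38 - 35*-11)=841, (35*-2 - -31*38)=1108; twice the area = |2314| = 2314; area = 1157; answer 1157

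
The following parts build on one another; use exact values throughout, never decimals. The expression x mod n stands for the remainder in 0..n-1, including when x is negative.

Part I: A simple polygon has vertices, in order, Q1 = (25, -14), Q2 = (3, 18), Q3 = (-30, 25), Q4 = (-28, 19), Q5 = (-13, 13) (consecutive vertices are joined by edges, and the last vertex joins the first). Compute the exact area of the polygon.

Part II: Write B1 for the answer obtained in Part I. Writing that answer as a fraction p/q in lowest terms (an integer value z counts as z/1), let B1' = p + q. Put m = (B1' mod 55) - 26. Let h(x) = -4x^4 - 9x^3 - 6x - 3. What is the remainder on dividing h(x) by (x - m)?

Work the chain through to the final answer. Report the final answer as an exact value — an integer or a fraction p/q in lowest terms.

Part I: cross terms: (25*18 - 3*-14)=492, (3*25 - -30*18)=615, (-30*19 - -28*25)=130, (-28*13 - -13*19)=-117, (-13*-14 - 25*13)=-143; twice the area = |977| = 977; area = 977/2; answer 977/2
Part II: B1 = 977/2; threaded value p + q = 979; m = 18; remainder = value at the root: -4*(18)^4 - 9*(18)^3 - 6*(18)^1 - 3 = (-419904) + (-52488) + (-108) + (-3) = -472503; answer -472503

-472503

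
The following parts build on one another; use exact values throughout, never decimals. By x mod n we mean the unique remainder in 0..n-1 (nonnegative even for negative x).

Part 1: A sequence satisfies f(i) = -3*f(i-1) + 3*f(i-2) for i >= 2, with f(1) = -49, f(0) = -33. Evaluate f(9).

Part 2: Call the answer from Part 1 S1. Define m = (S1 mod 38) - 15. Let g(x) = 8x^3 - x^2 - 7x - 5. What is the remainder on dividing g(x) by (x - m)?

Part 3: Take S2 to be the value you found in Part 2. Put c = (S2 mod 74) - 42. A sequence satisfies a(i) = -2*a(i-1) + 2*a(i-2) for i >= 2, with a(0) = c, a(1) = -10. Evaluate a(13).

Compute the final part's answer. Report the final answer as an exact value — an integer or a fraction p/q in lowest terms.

Part 1: f(2) = -3*(-49) + 3*(-33) = 48; iterating: f(2)=48, f(3)=-291, f(4)=1017, f(5)=-3924, f(6)=14823, f(7)=-56241, f(8)=213192, f(9)=-808299; answer -808299
Part 2: S1 = -808299; m = 22; remainder = value at the root: 8*(22)^3 - 1*(22)^2 - 7*(22)^1 - 5 = (85184) + (-484) + (-154) + (-5) = 84541; answer 84541
Part 3: S2 = 84541; c = -9; a(2) = -2*(-10) + 2*(-9) = 2; iterating: a(2)=2, a(3)=-24, a(4)=52, a(5)=-152, a(6)=408, a(7)=-1120, a(8)=3056, a(9)=-8352, a(10)=22816, a(11)=-62336, a(12)=170304, a(13)=-465280; answer -465280

-465280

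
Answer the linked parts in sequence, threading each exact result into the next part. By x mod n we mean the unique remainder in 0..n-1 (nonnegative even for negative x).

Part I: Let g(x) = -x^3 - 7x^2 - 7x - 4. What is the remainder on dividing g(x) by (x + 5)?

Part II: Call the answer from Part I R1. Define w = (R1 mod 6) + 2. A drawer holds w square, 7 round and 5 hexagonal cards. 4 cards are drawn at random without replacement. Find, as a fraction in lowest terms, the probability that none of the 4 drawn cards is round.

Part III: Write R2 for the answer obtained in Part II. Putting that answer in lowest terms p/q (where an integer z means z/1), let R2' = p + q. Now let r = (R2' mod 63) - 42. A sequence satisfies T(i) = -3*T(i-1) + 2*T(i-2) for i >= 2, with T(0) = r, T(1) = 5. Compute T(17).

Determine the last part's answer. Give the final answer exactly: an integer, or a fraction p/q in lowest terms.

13948655363

Part I: remainder = value at the root: -1*(-5)^3 - 7*(-5)^2 - 7*(-5)^1 - 4 = (125) + (-175) + (35) + (-4) = -19; answer -19
Part II: R1 = -19; w = 7; total draws C(19,4) = 3876; favorable C(12,4) = 495; P = 165/1292; answer 165/1292
Part III: R2 = 165/1292; threaded value p + q = 1457; r = -34; T(2) = -3*(5) + 2*(-34) = -83; iterating: T(2)=-83, T(3)=259, T(4)=-943, T(5)=3347, T(6)=-11927, T(7)=42475, T(8)=-151279, T(9)=538787, T(10)=-1918919, T(11)=6834331, T(12)=-24340831, T(13)=86691155, T(14)=-308755127, T(15)=1099647691, T(16)=-3916453327, T(17)=13948655363; answer 13948655363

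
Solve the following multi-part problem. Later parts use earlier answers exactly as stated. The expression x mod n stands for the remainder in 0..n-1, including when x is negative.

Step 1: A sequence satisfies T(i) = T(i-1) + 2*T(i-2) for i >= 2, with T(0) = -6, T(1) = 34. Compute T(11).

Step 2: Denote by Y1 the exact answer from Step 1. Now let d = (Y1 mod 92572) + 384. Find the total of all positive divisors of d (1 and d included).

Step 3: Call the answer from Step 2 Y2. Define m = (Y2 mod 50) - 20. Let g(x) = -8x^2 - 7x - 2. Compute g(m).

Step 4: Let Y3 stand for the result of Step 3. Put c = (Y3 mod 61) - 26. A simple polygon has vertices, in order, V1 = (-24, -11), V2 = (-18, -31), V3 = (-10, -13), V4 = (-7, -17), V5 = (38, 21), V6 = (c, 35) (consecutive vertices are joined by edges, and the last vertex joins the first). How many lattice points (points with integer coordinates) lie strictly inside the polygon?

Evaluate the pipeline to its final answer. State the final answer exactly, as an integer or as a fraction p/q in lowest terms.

Step 1: T(2) = 1*(34) + 2*(-6) = 22; iterating: T(2)=22, T(3)=90, T(4)=134, T(5)=314, T(6)=582, T(7)=1210, T(8)=2374, T(9)=4794, T(10)=9542, T(11)=19130; answer 19130
Step 2: Y1 = 19130; d = 19514; 19514 = 2 * 11 * 887; sigma = (1 + 2) * (1 + 11) * (1 + 887) = 3 * 12 * 888 = 31968; answer 31968
Step 3: Y2 = 31968; m = -2; -8*(-2)^2 - 7*(-2)^1 - 2 = (-32) + (14) + (-2) = -20; answer -20
Step 4: Y3 = -20; c = 15; cross terms: (-24*-31 - -18*-11)=546, (-18*-13 - -10*-31)=-76, (-10*-17 - -7*-13)=79, (-7*21 - 38*-17)=499, (38*35 - 15*21)=1015, (15*-11 - -24*35)=675; twice the area = |2738| = 2738; area = 1369; boundary points = 2 + 2 + 1 + 1 + 1 + 1 = 8; strictly interior points = area - boundary/2 + 1 = 1366; answer 1366

1366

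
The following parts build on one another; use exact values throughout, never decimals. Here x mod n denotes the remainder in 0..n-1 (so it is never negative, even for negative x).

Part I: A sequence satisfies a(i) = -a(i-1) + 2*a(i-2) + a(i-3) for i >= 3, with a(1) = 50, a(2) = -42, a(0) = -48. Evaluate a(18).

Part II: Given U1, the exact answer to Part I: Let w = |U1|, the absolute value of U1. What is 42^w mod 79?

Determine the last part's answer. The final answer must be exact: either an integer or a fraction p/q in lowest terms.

Part I: a(3) = -1*(-42) + 2*(50) + 1*(-48) = 94; iterating: a(3)=94, a(4)=-128, a(5)=274, a(6)=-436, a(7)=856, a(8)=-1454, a(9)=2730, a(10)=-4782, a(11)=8788, a(12)=-15622, a(13)=28416, a(14)=-50872, a(15)=92082, a(16)=-165410, a(17)=298702, a(18)=-537440; answer -537440
Part II: U1 = -537440; w = 537440; squarings mod 79: 42^1=42, 42^2=26, 42^4=44, 42^8=40, 42^16=20, 42^32=5, 42^64=25, 42^128=72, 42^256=49, 42^512=31, 42^1024=13, 42^2048=11, 42^4096=42, 42^8192=26, 42^16384=44, 42^32768=40, 42^65536=20, 42^131072=5, 42^262144=25, 42^524288=72; 42^537440 = 42^32 * 42^64 * 42^256 * 42^512 * 42^4096 * 42^8192 * 42^524288 = 11 (mod 79); answer 11

11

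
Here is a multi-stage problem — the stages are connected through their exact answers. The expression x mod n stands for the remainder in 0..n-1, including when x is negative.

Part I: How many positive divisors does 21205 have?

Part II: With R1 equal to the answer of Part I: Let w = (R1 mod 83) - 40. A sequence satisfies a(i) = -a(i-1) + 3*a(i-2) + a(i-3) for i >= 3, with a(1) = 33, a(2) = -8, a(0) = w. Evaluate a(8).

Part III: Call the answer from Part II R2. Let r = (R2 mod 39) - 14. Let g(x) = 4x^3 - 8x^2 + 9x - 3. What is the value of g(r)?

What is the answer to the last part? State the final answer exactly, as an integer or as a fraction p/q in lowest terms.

Part I: 21205 = 5 * 4241; number of divisors = (1+1) * (1+1) = 4; answer 4
Part II: R1 = 4; w = -36; a(3) = -1*(-8) + 3*(33) + 1*(-36) = 71; iterating: a(3)=71, a(4)=-62, a(5)=267, a(6)=-382, a(7)=1121, a(8)=-2000; answer -2000
Part III: R2 = -2000; r = 14; 4*(14)^3 - 8*(14)^2 + 9*(14)^1 - 3 = (10976) + (-1568) + (126) + (-3) = 9531; answer 9531

9531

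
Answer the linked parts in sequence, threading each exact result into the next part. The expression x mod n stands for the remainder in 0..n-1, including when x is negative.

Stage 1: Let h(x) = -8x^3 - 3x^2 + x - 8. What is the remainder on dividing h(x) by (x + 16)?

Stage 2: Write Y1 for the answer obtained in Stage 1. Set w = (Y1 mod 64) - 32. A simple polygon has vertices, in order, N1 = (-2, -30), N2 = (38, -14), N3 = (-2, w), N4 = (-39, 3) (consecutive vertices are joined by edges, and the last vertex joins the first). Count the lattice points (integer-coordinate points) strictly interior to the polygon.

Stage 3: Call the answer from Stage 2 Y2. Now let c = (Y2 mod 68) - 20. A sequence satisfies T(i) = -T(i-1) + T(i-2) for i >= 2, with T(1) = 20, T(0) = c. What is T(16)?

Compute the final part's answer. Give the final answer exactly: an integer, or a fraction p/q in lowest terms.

Stage 1: remainder = value at the root: -8*(-16)^3 - 3*(-16)^2 + 1*(-16)^1 - 8 = (32768) + (-768) + (-16) + (-8) = 31976; answer 31976
Stage 2: Y1 = 31976; w = 8; cross terms: (-2*-14 - 38*-30)=1168, (38*8 - -2*-14)=276, (-2*3 - -39*8)=306, (-39*-30 - -2*3)=1176; twice the area = |2926| = 2926; area = 1463; boundary points = 8 + 2 + 1 + 1 = 12; strictly interior points = area - boundary/2 + 1 = 1458; answer 1458
Stage 3: Y2 = 1458; c = 10; T(2) = -1*(20) + 1*(10) = -10; iterating: T(2)=-10, T(3)=30, T(4)=-40, T(5)=70, T(6)=-110, T(7)=180, T(8)=-290, T(9)=470, T(10)=-760, T(11)=1230, T(12)=-1990, T(13)=3220, T(14)=-5210, T(15)=8430, T(16)=-13640; answer -13640

-13640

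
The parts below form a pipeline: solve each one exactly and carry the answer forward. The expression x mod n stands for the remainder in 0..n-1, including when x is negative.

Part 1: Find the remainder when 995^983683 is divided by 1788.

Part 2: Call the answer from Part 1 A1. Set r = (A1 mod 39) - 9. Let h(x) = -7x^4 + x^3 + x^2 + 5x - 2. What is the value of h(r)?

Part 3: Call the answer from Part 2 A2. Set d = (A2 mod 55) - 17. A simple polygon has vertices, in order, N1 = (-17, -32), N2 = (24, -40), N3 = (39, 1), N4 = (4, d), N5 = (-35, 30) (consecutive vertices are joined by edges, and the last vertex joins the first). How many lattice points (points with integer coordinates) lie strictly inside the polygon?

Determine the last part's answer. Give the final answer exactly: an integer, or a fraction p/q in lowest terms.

Part 1: squarings mod 1788: 995^1=995, 995^2=1261, 995^4=589, 995^8=49, 995^16=613, 995^32=289, 995^64=1273, 995^128=601, 995^256=25, 995^512=625, 995^1024=841, 995^2048=1021, 995^4096=37, 995^8192=1369, 995^16384=337, 995^32768=925, 995^65536=961, 995^131072=913, 995^262144=361, 995^524288=1585; 995^983683 = 995^1 * 995^2 * 995^128 * 995^512 * 995^65536 * 995^131072 * 995^262144 * 995^524288 = 1091 (mod 1788); answer 1091
Part 2: A1 = 1091; r = 29; -7*(29)^4 + 1*(29)^3 + 1*(29)^2 + 5*(29)^1 - 2 = (-4950967) + (24389) + (841) + (145) + (-2) = -4925594; answer -4925594
Part 3: A2 = -4925594; d = 24; cross terms: (-17*-40 - 24*-32)=1448, (24*1 - 39*-40)=1584, (39*24 - 4*1)=932, (4*30 - -35*24)=960, (-35*-32 - -17*30)=1630; twice the area = |6554| = 6554; area = 3277; boundary points = 1 + 1 + 1 + 3 + 2 = 8; strictly interior points = area - boundary/2 + 1 = 3274; answer 3274

3274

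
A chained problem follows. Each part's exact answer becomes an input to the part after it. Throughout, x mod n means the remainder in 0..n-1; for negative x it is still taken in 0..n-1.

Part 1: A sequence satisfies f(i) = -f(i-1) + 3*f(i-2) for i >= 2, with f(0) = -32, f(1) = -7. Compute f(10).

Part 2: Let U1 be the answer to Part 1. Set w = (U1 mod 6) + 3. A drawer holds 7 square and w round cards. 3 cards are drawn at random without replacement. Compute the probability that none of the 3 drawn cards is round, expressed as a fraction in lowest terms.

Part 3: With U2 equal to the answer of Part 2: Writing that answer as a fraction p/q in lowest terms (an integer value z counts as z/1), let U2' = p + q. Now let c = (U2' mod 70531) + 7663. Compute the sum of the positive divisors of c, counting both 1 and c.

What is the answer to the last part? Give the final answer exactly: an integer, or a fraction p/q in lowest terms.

7704

Part 1: f(2) = -1*(-7) + 3*(-32) = -89; iterating: f(2)=-89, f(3)=68, f(4)=-335, f(5)=539, f(6)=-1544, f(7)=3161, f(8)=-7793, f(9)=17276, f(10)=-40655; answer -40655
Part 2: U1 = -40655; w = 4; total draws C(11,3) = 165; favorable C(7,3) = 35; P = 7/33; answer 7/33
Part 3: U2 = 7/33; threaded value p + q = 40; c = 7703; 7703 is prime, so its only divisors are 1 and 7703; sigma = 1 + 7703 = 7704; answer 7704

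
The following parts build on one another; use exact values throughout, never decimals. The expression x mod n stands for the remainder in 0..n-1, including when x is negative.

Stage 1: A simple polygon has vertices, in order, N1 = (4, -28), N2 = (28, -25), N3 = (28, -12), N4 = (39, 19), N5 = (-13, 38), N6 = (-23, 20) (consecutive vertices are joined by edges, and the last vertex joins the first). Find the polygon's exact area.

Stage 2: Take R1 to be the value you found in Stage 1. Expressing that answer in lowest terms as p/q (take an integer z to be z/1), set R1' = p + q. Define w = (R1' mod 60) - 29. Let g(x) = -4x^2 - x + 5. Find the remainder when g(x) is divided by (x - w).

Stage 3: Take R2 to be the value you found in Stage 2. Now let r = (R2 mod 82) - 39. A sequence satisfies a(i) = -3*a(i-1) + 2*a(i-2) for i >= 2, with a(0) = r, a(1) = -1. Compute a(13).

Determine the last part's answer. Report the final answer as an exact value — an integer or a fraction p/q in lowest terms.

-64215919

Stage 1: cross terms: (4*-25 - 28*-28)=684, (28*-12 - 28*-25)=364, (28*19 - 39*-12)=1000, (39*38 - -13*19)=1729, (-13*20 - -23*38)=614, (-23*-28 - 4*20)=564; twice the area = |4955| = 4955; area = 4955/2; answer 4955/2
Stage 2: R1 = 4955/2; threaded value p + q = 4957; w = 8; remainder = value at the root: -4*(8)^2 - 1*(8)^1 + 5 = (-256) + (-8) + (5) = -259; answer -259
Stage 3: R2 = -259; r = 30; a(2) = -3*(-1) + 2*(30) = 63; iterating: a(2)=63, a(3)=-191, a(4)=699, a(5)=-2479, a(6)=8835, a(7)=-31463, a(8)=112059, a(9)=-399103, a(10)=1421427, a(11)=-5062487, a(12)=18030315, a(13)=-64215919; answer -64215919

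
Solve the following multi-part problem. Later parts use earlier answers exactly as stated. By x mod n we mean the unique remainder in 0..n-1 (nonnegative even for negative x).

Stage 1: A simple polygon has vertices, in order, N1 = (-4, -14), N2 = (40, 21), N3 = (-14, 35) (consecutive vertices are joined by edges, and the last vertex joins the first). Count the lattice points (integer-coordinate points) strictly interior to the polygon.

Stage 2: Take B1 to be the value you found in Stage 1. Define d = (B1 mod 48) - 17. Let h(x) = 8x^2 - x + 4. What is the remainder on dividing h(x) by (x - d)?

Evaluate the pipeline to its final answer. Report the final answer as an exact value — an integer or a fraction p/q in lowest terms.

1369

Stage 1: cross terms: (-4*21 - 40*-14)=476, (40*35 - -14*21)=1694, (-14*-14 - -4*35)=336; twice the area = |2506| = 2506; area = 1253; boundary points = 1 + 2 + 1 = 4; strictly interior points = area - boundary/2 + 1 = 1252; answer 1252
Stage 2: B1 = 1252; d = -13; remainder = value at the root: 8*(-13)^2 - 1*(-13)^1 + 4 = (1352) + (13) + (4) = 1369; answer 1369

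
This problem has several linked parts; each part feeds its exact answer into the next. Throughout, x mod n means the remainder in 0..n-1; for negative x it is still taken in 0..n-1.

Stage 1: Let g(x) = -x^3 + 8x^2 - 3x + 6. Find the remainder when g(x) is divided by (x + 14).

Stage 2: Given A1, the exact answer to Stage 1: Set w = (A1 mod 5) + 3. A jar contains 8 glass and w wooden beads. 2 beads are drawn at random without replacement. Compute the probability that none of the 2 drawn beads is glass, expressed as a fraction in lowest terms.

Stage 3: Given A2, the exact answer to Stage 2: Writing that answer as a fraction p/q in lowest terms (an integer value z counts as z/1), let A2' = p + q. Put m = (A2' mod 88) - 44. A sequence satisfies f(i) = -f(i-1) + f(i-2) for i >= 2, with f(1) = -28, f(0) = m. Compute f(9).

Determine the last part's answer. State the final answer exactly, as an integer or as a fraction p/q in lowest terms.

Stage 1: remainder = value at the root: -1*(-14)^3 + 8*(-14)^2 - 3*(-14)^1 + 6 = (2744) + (1568) + (42) + (6) = 4360; answer 4360
Stage 2: A1 = 4360; w = 3; total draws C(11,2) = 55; favorable C(3,2) = 3; P = 3/55; answer 3/55
Stage 3: A2 = 3/55; threaded value p + q = 58; m = 14; f(2) = -1*(-28) + 1*(14) = 42; iterating: f(2)=42, f(3)=-70, f(4)=112, f(5)=-182, f(6)=294, f(7)=-476, f(8)=770, f(9)=-1246; answer -1246

-1246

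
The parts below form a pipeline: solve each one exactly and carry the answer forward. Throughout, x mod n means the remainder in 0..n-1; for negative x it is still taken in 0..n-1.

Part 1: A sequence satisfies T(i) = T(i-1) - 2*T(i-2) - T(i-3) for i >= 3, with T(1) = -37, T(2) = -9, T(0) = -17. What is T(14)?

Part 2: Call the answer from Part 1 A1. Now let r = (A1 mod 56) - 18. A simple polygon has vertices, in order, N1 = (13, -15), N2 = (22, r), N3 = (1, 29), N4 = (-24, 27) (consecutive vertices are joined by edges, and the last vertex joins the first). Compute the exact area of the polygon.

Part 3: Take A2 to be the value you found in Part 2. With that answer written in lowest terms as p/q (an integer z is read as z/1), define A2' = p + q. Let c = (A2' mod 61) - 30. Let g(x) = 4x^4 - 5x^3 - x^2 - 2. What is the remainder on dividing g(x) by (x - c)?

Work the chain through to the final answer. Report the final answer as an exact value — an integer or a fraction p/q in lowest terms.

282366

Part 1: T(3) = 1*(-9) - 2*(-37) - 1*(-17) = 82; iterating: T(3)=82, T(4)=137, T(5)=-18, T(6)=-374, T(7)=-475, T(8)=291, T(9)=1615, T(10)=1508, T(11)=-2013, T(12)=-6644, T(13)=-4126, T(14)=11175; answer 11175
Part 2: A1 = 11175; r = 13; cross terms: (13*13 - 22*-15)=499, (22*29 - 1*13)=625, (1*27 - -24*29)=723, (-24*-15 - 13*27)=9; twice the area = |1856| = 1856; area = 928; answer 928
Part 3: A2 = 928; threaded value p + q = 929; c = -16; remainder = value at the root: 4*(-16)^4 - 5*(-16)^3 - 1*(-16)^2 - 2 = (262144) + (20480) + (-256) + (-2) = 282366; answer 282366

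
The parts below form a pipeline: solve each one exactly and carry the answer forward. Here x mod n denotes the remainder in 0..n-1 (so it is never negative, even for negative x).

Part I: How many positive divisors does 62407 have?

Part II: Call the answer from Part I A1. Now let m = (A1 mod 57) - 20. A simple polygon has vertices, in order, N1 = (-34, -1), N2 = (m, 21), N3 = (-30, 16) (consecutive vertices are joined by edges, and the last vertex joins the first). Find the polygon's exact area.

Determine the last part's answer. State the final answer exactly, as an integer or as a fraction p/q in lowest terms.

Part I: 62407 = 17 * 3671; number of divisors = (1+1) * (1+1) = 4; answer 4
Part II: A1 = 4; m = -16; cross terms: (-34*21 - -16*-1)=-730, (-16*16 - -30*21)=374, (-30*-1 - -34*16)=574; twice the area = |218| = 218; area = 109; answer 109

109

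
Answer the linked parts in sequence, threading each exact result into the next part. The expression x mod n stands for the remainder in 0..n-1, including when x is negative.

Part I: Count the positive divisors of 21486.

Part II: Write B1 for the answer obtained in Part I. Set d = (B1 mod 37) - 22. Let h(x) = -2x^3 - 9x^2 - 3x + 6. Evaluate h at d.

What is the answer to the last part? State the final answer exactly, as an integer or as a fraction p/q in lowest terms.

Part I: 21486 = 2 * 3 * 3581; number of divisors = (1+1) * (1+1) * (1+1) = 8; answer 8
Part II: B1 = 8; d = -14; -2*(-14)^3 - 9*(-14)^2 - 3*(-14)^1 + 6 = (5488) + (-1764) + (42) + (6) = 3772; answer 3772

3772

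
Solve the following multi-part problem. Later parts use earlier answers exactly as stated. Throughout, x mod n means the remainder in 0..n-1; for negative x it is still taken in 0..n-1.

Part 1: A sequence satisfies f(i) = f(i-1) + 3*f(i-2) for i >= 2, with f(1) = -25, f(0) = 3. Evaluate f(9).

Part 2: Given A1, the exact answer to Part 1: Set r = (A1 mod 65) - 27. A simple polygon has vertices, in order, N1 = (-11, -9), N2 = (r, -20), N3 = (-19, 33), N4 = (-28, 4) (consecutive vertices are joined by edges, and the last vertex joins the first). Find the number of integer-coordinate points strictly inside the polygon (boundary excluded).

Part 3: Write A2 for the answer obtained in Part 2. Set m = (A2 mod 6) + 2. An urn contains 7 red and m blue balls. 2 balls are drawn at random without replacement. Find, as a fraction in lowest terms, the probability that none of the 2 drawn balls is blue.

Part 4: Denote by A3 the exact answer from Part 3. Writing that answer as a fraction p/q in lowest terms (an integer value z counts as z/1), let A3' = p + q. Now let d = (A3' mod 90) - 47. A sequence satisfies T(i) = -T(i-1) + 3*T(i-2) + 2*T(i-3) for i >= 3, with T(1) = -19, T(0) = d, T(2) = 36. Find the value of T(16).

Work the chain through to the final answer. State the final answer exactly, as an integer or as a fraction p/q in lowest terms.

Part 1: f(2) = 1*(-25) + 3*(3) = -16; iterating: f(2)=-16, f(3)=-91, f(4)=-139, f(5)=-412, f(6)=-829, f(7)=-2065, f(8)=-4552, f(9)=-10747; answer -10747
Part 2: A1 = -10747; r = 16; cross terms: (-11*-20 - 16*-9)=364, (16*33 - -19*-20)=148, (-19*4 - -28*33)=848, (-28*-9 - -11*4)=296; twice the area = |1656| = 1656; area = 828; boundary points = 1 + 1 + 1 + 1 = 4; strictly interior points = area - boundary/2 + 1 = 827; answer 827
Part 3: A2 = 827; m = 7; total draws C(14,2) = 91; favorable C(7,2) = 21; P = 3/13; answer 3/13
Part 4: A3 = 3/13; threaded value p + q = 16; d = -31; T(3) = -1*(36) + 3*(-19) + 2*(-31) = -155; iterating: T(3)=-155, T(4)=225, T(5)=-618, T(6)=983, T(7)=-2387, T(8)=4100, T(9)=-9295, T(10)=16821, T(11)=-36506, T(12)=68379, T(13)=-144255, T(14)=276380, T(15)=-572387, T(16)=1113017; answer 1113017

1113017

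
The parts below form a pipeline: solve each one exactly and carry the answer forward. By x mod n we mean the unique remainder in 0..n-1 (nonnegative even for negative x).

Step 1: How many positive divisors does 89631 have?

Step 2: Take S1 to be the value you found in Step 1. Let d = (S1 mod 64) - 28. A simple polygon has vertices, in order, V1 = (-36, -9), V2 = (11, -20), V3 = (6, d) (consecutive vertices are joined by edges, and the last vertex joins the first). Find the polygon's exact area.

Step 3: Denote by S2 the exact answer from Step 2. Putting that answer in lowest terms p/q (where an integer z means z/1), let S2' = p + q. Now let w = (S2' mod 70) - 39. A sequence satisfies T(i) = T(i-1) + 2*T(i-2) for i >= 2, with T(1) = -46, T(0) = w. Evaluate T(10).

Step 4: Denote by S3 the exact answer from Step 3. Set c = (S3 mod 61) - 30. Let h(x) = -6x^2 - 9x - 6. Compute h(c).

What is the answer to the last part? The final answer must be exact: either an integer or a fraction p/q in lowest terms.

-462

Step 1: 89631 = 3^2 * 23 * 433; number of divisors = (2+1) * (1+1) * (1+1) = 12; answer 12
Step 2: S1 = 12; d = -16; cross terms: (-36*-20 - 11*-9)=819, (11*-16 - 6*-20)=-56, (6*-9 - -36*-16)=-630; twice the area = |133| = 133; area = 133/2; answer 133/2
Step 3: S2 = 133/2; threaded value p + q = 135; w = 26; T(2) = 1*(-46) + 2*(26) = 6; iterating: T(2)=6, T(3)=-86, T(4)=-74, T(5)=-246, T(6)=-394, T(7)=-886, T(8)=-1674, T(9)=-3446, T(10)=-6794; answer -6794
Step 4: S3 = -6794; c = 8; -6*(8)^2 - 9*(8)^1 - 6 = (-384) + (-72) + (-6) = -462; answer -462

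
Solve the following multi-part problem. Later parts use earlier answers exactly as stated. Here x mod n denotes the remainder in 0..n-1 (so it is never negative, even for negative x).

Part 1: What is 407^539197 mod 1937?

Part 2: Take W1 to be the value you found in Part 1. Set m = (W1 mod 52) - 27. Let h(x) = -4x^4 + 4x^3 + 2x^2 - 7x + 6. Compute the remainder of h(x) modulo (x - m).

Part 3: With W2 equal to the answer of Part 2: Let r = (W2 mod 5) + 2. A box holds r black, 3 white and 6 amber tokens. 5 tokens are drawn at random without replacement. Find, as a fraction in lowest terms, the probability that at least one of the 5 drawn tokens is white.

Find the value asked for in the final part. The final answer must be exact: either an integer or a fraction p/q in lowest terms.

Part 1: squarings mod 1937: 407^1=407, 407^2=1004, 407^4=776, 407^8=1706, 407^16=1062, 407^32=510, 407^64=542, 407^128=1277, 407^256=1712, 407^512=263, 407^1024=1374, 407^2048=1238, 407^4096=477, 407^8192=900, 407^16384=334, 407^32768=1147, 407^65536=386, 407^131072=1784, 407^262144=165, 407^524288=107; 407^539197 = 407^1 * 407^4 * 407^8 * 407^16 * 407^32 * 407^512 * 407^2048 * 407^4096 * 407^8192 * 407^524288 = 758 (mod 1937); answer 758
Part 2: W1 = 758; m = 3; remainder = value at the root: -4*(3)^4 + 4*(3)^3 + 2*(3)^2 - 7*(3)^1 + 6 = (-324) + (108) + (18) + (-21) + (6) = -213; answer -213
Part 3: W2 = -213; r = 4; total draws C(13,5) = 1287; complement C(10,5) = 252; favorable 1287 - 252 = 1035; P = 115/143; answer 115/143

115/143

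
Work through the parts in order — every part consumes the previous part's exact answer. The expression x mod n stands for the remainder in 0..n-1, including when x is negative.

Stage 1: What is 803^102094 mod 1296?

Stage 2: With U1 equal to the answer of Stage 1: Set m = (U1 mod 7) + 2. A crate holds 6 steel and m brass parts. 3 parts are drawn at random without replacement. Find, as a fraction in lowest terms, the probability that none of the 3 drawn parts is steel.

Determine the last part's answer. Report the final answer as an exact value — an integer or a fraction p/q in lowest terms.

Stage 1: squarings mod 1296: 803^1=803, 803^2=697, 803^4=1105, 803^8=193, 803^16=961, 803^32=769, 803^64=385, 803^128=481, 803^256=673, 803^512=625, 803^1024=529, 803^2048=1201, 803^4096=1249, 803^8192=913, 803^16384=241, 803^32768=1057, 803^65536=97; 803^102094 = 803^2 * 803^4 * 803^8 * 803^64 * 803^128 * 803^512 * 803^1024 * 803^2048 * 803^32768 * 803^65536 = 745 (mod 1296); answer 745
Stage 2: U1 = 745; m = 5; total draws C(11,3) = 165; favorable C(5,3) = 10; P = 2/33; answer 2/33

2/33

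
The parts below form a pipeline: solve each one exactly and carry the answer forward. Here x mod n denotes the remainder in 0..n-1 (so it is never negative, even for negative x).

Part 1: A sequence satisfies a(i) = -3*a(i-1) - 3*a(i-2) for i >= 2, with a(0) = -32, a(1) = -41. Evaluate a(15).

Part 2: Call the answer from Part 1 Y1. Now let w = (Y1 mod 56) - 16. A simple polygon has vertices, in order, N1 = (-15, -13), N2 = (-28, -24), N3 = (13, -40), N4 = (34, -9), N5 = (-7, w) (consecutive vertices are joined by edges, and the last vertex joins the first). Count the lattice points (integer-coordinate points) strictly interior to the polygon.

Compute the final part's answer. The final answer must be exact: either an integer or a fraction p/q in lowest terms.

1593

Part 1: a(2) = -3*(-41) - 3*(-32) = 219; iterating: a(2)=219, a(3)=-534, a(4)=945, a(5)=-1233, a(6)=864, a(7)=1107, a(8)=-5913, a(9)=14418, a(10)=-25515, a(11)=33291, a(12)=-23328, a(13)=-29889, a(14)=159651, a(15)=-389286; answer -389286
Part 2: Y1 = -389286; w = 10; cross terms: (-15*-24 - -28*-13)=-4, (-28*-40 - 13*-24)=1432, (13*-9 - 34*-40)=1243, (34*10 - -7*-9)=277, (-7*-13 - -15*10)=241; twice the area = |3189| = 3189; area = 3189/2; boundary points = 1 + 1 + 1 + 1 + 1 = 5; strictly interior points = area - boundary/2 + 1 = 1593; answer 1593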